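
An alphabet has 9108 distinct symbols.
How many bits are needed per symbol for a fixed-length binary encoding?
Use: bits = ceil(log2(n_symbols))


log2(9108) = 13.1529
Bracket: 2^13 = 8192 < 9108 <= 2^14 = 16384
So ceil(log2(9108)) = 14

bits = ceil(log2(9108)) = ceil(13.1529) = 14 bits


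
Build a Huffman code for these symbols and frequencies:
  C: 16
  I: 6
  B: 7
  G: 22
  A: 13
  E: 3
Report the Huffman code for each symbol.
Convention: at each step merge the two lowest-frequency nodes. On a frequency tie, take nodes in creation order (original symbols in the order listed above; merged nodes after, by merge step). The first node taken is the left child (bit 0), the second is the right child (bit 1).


Huffman tree construction:
Step 1: Merge E(3) + I(6) = 9
Step 2: Merge B(7) + (E+I)(9) = 16
Step 3: Merge A(13) + C(16) = 29
Step 4: Merge (B+(E+I))(16) + G(22) = 38
Step 5: Merge (A+C)(29) + ((B+(E+I))+G)(38) = 67
Read each symbol's code off the tree from the root (left child = 0, right child = 1).

Codes:
  C: 01 (length 2)
  I: 1011 (length 4)
  B: 100 (length 3)
  G: 11 (length 2)
  A: 00 (length 2)
  E: 1010 (length 4)
Average code length: 159/67 = 2.3731 bits/symbol


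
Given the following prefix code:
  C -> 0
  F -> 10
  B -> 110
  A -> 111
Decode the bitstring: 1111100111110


Decoding step by step:
Bits 111 -> A
Bits 110 -> B
Bits 0 -> C
Bits 111 -> A
Bits 110 -> B


Decoded message: ABCAB


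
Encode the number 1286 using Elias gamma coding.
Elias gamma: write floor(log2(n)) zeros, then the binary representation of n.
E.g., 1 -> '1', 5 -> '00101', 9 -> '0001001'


num_bits = floor(log2(1286)) + 1 = 11
leading_zeros = num_bits - 1 = 10
binary(1286) = 10100000110

Elias gamma(1286) = '0000000000' + '10100000110' = 000000000010100000110 (21 bits)


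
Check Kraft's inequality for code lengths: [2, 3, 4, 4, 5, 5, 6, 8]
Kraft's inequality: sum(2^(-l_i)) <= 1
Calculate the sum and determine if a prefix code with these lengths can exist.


Sum = 2^(-2) + 2^(-3) + 2^(-4) + 2^(-4) + 2^(-5) + 2^(-5) + 2^(-6) + 2^(-8)
    = 0.25 + 0.125 + 0.0625 + 0.0625 + 0.03125 + 0.03125 + 0.015625 + 0.00390625
    = 149/256 = 0.58203125
Since 0.58203125 <= 1, Kraft's inequality IS satisfied.
A prefix code with these lengths CAN exist.

Kraft sum = 0.58203125. Satisfied.


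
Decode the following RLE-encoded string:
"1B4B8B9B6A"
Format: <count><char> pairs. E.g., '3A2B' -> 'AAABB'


Expanding each <count><char> pair:
  1B -> 'B'
  4B -> 'BBBB'
  8B -> 'BBBBBBBB'
  9B -> 'BBBBBBBBB'
  6A -> 'AAAAAA'

Decoded = BBBBBBBBBBBBBBBBBBBBBBAAAAAA


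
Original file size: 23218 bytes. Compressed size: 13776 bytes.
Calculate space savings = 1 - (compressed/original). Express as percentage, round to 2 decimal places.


ratio = compressed/original = 13776/23218 = 0.593333
savings = 1 - ratio = 1 - 0.593333 = 0.406667
as a percentage: 0.406667 * 100 = 40.67%

Space savings = 1 - 13776/23218 = 40.67%


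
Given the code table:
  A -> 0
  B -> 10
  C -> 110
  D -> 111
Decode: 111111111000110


Decoding:
111 -> D
111 -> D
111 -> D
0 -> A
0 -> A
0 -> A
110 -> C


Result: DDDAAAC


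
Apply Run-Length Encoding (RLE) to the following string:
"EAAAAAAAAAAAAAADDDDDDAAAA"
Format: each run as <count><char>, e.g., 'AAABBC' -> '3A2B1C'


Scanning runs left to right:
  i=0: run of 'E' x 1 -> '1E'
  i=1: run of 'A' x 14 -> '14A'
  i=15: run of 'D' x 6 -> '6D'
  i=21: run of 'A' x 4 -> '4A'

RLE = 1E14A6D4A


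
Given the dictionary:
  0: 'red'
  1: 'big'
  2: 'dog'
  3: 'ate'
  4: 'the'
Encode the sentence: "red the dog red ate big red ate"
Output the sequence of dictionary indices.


Look up each word in the dictionary:
  'red' -> 0
  'the' -> 4
  'dog' -> 2
  'red' -> 0
  'ate' -> 3
  'big' -> 1
  'red' -> 0
  'ate' -> 3

Encoded: [0, 4, 2, 0, 3, 1, 0, 3]


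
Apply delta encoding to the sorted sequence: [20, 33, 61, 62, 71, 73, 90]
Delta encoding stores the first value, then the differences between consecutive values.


First value: 20
Deltas:
  33 - 20 = 13
  61 - 33 = 28
  62 - 61 = 1
  71 - 62 = 9
  73 - 71 = 2
  90 - 73 = 17


Delta encoded: [20, 13, 28, 1, 9, 2, 17]


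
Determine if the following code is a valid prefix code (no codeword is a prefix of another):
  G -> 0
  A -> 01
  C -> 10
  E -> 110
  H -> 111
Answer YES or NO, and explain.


Checking each pair (does one codeword prefix another?):
  G='0' vs A='01': prefix -- VIOLATION

NO -- this is NOT a valid prefix code. G (0) is a prefix of A (01).


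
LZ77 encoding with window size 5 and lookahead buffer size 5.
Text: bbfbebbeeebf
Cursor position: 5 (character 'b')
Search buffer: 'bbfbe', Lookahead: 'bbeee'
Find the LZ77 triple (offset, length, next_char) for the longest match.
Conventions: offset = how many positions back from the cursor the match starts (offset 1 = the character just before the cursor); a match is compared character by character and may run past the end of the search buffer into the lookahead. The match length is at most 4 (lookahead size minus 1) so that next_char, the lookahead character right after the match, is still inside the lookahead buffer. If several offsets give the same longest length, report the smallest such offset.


Try each offset into the search buffer:
  offset=1 (pos 4, char 'e'): match length 0
  offset=2 (pos 3, char 'b'): match length 1
  offset=3 (pos 2, char 'f'): match length 0
  offset=4 (pos 1, char 'b'): match length 1
  offset=5 (pos 0, char 'b'): match length 2
Longest match has length 2 at offset 5.
next_char = character at position 5 + 2 = 7 -> 'e'

Best match: offset=5, length=2 (matching 'bb' starting at position 0)
LZ77 triple: (5, 2, 'e')


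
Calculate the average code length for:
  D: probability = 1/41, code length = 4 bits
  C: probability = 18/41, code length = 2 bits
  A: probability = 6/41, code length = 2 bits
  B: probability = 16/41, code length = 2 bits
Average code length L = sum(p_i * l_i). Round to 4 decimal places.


Weighted contributions p_i * l_i:
  D: (1/41) * 4 = 4/41
  C: (18/41) * 2 = 36/41
  A: (6/41) * 2 = 12/41
  B: (16/41) * 2 = 32/41
Sum = (4 + 36 + 12 + 32)/41 = 84/41

L = 84/41 = 2.0488 bits/symbol


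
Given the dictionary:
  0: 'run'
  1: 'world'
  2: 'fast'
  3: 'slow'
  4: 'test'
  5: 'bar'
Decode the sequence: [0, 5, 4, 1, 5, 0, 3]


Look up each index in the dictionary:
  0 -> 'run'
  5 -> 'bar'
  4 -> 'test'
  1 -> 'world'
  5 -> 'bar'
  0 -> 'run'
  3 -> 'slow'

Decoded: "run bar test world bar run slow"


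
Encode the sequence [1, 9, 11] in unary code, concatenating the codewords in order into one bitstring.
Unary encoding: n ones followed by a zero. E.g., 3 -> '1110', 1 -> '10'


Encode each number as n ones followed by a terminating 0:
  1 -> 10 (2 bits)
  9 -> 1111111110 (10 bits)
  11 -> 111111111110 (12 bits)
Total length = 2 + 10 + 12 = 24 bits.

Unary([1, 9, 11]) = 101111111110111111111110 (24 bits)


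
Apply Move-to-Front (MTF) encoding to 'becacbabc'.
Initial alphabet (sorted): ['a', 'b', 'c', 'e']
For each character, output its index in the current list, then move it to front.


MTF encoding:
'b': index 1 in ['a', 'b', 'c', 'e'] -> ['b', 'a', 'c', 'e']
'e': index 3 in ['b', 'a', 'c', 'e'] -> ['e', 'b', 'a', 'c']
'c': index 3 in ['e', 'b', 'a', 'c'] -> ['c', 'e', 'b', 'a']
'a': index 3 in ['c', 'e', 'b', 'a'] -> ['a', 'c', 'e', 'b']
'c': index 1 in ['a', 'c', 'e', 'b'] -> ['c', 'a', 'e', 'b']
'b': index 3 in ['c', 'a', 'e', 'b'] -> ['b', 'c', 'a', 'e']
'a': index 2 in ['b', 'c', 'a', 'e'] -> ['a', 'b', 'c', 'e']
'b': index 1 in ['a', 'b', 'c', 'e'] -> ['b', 'a', 'c', 'e']
'c': index 2 in ['b', 'a', 'c', 'e'] -> ['c', 'b', 'a', 'e']


Output: [1, 3, 3, 3, 1, 3, 2, 1, 2]


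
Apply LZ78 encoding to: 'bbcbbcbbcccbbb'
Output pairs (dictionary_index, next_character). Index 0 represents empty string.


LZ78 encoding steps:
Dictionary: {0: ''}
Step 1: w='' (idx 0), next='b' -> output (0, 'b'), add 'b' as idx 1
Step 2: w='b' (idx 1), next='c' -> output (1, 'c'), add 'bc' as idx 2
Step 3: w='b' (idx 1), next='b' -> output (1, 'b'), add 'bb' as idx 3
Step 4: w='' (idx 0), next='c' -> output (0, 'c'), add 'c' as idx 4
Step 5: w='bb' (idx 3), next='c' -> output (3, 'c'), add 'bbc' as idx 5
Step 6: w='c' (idx 4), next='c' -> output (4, 'c'), add 'cc' as idx 6
Step 7: w='bb' (idx 3), next='b' -> output (3, 'b'), add 'bbb' as idx 7


Encoded: [(0, 'b'), (1, 'c'), (1, 'b'), (0, 'c'), (3, 'c'), (4, 'c'), (3, 'b')]


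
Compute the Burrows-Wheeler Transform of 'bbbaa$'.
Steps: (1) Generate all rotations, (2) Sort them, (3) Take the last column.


Rotations (sorted):
  0: $bbbaa -> last char: a
  1: a$bbba -> last char: a
  2: aa$bbb -> last char: b
  3: baa$bb -> last char: b
  4: bbaa$b -> last char: b
  5: bbbaa$ -> last char: $


BWT = aabbb$


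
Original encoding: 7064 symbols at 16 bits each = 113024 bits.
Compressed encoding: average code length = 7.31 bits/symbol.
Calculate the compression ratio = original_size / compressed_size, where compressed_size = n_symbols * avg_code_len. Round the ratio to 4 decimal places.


original_size = n_symbols * orig_bits = 7064 * 16 = 113024 bits
compressed_size = n_symbols * avg_code_len = 7064 * 7.31 = 51637.84 bits
ratio = original_size / compressed_size = 113024 / 51637.84 = 2.1888

Compression ratio = 2.1888


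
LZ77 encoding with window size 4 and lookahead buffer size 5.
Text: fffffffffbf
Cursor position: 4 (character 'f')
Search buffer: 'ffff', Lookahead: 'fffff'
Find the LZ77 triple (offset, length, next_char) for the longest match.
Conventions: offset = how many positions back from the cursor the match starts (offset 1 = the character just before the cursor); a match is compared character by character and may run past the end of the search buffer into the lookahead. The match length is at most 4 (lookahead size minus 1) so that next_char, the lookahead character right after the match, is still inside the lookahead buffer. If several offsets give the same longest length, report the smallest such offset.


Try each offset into the search buffer:
  offset=1 (pos 3, char 'f'): match length 4
  offset=2 (pos 2, char 'f'): match length 4
  offset=3 (pos 1, char 'f'): match length 4
  offset=4 (pos 0, char 'f'): match length 4
Longest match has length 4, found at offsets 1, 2, 3, 4; take the smallest, offset 1.
next_char = character at position 4 + 4 = 8 -> 'f'

Best match: offset=1, length=4 (matching 'ffff' starting at position 3)
LZ77 triple: (1, 4, 'f')


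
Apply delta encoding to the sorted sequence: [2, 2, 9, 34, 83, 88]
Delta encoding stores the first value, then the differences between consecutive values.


First value: 2
Deltas:
  2 - 2 = 0
  9 - 2 = 7
  34 - 9 = 25
  83 - 34 = 49
  88 - 83 = 5


Delta encoded: [2, 0, 7, 25, 49, 5]


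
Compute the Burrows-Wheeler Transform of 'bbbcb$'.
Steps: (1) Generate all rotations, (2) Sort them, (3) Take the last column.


Rotations (sorted):
  0: $bbbcb -> last char: b
  1: b$bbbc -> last char: c
  2: bbbcb$ -> last char: $
  3: bbcb$b -> last char: b
  4: bcb$bb -> last char: b
  5: cb$bbb -> last char: b


BWT = bc$bbb


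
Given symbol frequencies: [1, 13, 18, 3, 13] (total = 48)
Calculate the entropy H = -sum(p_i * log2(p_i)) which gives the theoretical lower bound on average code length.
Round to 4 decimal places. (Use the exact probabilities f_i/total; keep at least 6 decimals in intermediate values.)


Per-symbol terms -p_i * log2(p_i) with p_i = f_i/48:
  p = 1/48 = 0.020833: log2(p) = -5.584963, -p*log2(p) = 0.116353
  p = 13/48 = 0.270833: log2(p) = -1.884523, -p*log2(p) = 0.510392
  p = 18/48 = 0.375000: log2(p) = -1.415037, -p*log2(p) = 0.530639
  p = 3/48 = 0.062500: log2(p) = -4.000000, -p*log2(p) = 0.250000
  p = 13/48 = 0.270833: log2(p) = -1.884523, -p*log2(p) = 0.510392
H = 0.116353 + 0.510392 + 0.530639 + 0.250000 + 0.510392 = 1.917776

H = 1.9178 bits/symbol


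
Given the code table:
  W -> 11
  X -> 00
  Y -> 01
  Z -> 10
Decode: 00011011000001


Decoding:
00 -> X
01 -> Y
10 -> Z
11 -> W
00 -> X
00 -> X
01 -> Y


Result: XYZWXXY


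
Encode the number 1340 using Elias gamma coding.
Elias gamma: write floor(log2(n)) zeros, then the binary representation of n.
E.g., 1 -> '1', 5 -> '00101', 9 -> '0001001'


num_bits = floor(log2(1340)) + 1 = 11
leading_zeros = num_bits - 1 = 10
binary(1340) = 10100111100

Elias gamma(1340) = '0000000000' + '10100111100' = 000000000010100111100 (21 bits)


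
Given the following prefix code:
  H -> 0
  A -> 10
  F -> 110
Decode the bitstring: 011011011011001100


Decoding step by step:
Bits 0 -> H
Bits 110 -> F
Bits 110 -> F
Bits 110 -> F
Bits 110 -> F
Bits 0 -> H
Bits 110 -> F
Bits 0 -> H


Decoded message: HFFFFHFH


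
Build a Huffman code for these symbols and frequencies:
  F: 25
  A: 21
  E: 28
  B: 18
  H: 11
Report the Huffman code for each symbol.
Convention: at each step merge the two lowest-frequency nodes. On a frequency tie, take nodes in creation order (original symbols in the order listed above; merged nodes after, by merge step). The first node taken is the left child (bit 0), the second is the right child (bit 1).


Huffman tree construction:
Step 1: Merge H(11) + B(18) = 29
Step 2: Merge A(21) + F(25) = 46
Step 3: Merge E(28) + (H+B)(29) = 57
Step 4: Merge (A+F)(46) + (E+(H+B))(57) = 103
Read each symbol's code off the tree from the root (left child = 0, right child = 1).

Codes:
  F: 01 (length 2)
  A: 00 (length 2)
  E: 10 (length 2)
  B: 111 (length 3)
  H: 110 (length 3)
Average code length: 235/103 = 2.2816 bits/symbol


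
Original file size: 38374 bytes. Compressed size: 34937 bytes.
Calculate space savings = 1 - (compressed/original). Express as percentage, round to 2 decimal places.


ratio = compressed/original = 34937/38374 = 0.910434
savings = 1 - ratio = 1 - 0.910434 = 0.089566
as a percentage: 0.089566 * 100 = 8.96%

Space savings = 1 - 34937/38374 = 8.96%


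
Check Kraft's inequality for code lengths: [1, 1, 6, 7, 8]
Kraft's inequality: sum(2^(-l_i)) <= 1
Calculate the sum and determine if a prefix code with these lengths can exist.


Sum = 2^(-1) + 2^(-1) + 2^(-6) + 2^(-7) + 2^(-8)
    = 0.5 + 0.5 + 0.015625 + 0.0078125 + 0.00390625
    = 263/256 = 1.02734375
Since 1.02734375 > 1, Kraft's inequality is NOT satisfied.
A prefix code with these lengths CANNOT exist.

Kraft sum = 1.02734375. Not satisfied.


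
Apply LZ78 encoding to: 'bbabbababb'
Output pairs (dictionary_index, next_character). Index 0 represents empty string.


LZ78 encoding steps:
Dictionary: {0: ''}
Step 1: w='' (idx 0), next='b' -> output (0, 'b'), add 'b' as idx 1
Step 2: w='b' (idx 1), next='a' -> output (1, 'a'), add 'ba' as idx 2
Step 3: w='b' (idx 1), next='b' -> output (1, 'b'), add 'bb' as idx 3
Step 4: w='' (idx 0), next='a' -> output (0, 'a'), add 'a' as idx 4
Step 5: w='ba' (idx 2), next='b' -> output (2, 'b'), add 'bab' as idx 5
Step 6: w='b' (idx 1), end of input -> output (1, '')


Encoded: [(0, 'b'), (1, 'a'), (1, 'b'), (0, 'a'), (2, 'b'), (1, '')]


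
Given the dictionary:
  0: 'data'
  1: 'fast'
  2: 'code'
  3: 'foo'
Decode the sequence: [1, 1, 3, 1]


Look up each index in the dictionary:
  1 -> 'fast'
  1 -> 'fast'
  3 -> 'foo'
  1 -> 'fast'

Decoded: "fast fast foo fast"


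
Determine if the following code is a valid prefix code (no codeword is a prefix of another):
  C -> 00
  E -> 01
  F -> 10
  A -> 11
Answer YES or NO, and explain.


Checking each pair (does one codeword prefix another?):
  C='00' vs E='01': no prefix
  C='00' vs F='10': no prefix
  C='00' vs A='11': no prefix
  E='01' vs C='00': no prefix
  E='01' vs F='10': no prefix
  E='01' vs A='11': no prefix
  F='10' vs C='00': no prefix
  F='10' vs E='01': no prefix
  F='10' vs A='11': no prefix
  A='11' vs C='00': no prefix
  A='11' vs E='01': no prefix
  A='11' vs F='10': no prefix
No violation found over all pairs.

YES -- this is a valid prefix code. No codeword is a prefix of any other codeword.


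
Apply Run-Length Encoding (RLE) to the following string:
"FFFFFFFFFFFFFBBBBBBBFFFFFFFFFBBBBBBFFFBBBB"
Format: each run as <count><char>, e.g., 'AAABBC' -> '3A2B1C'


Scanning runs left to right:
  i=0: run of 'F' x 13 -> '13F'
  i=13: run of 'B' x 7 -> '7B'
  i=20: run of 'F' x 9 -> '9F'
  i=29: run of 'B' x 6 -> '6B'
  i=35: run of 'F' x 3 -> '3F'
  i=38: run of 'B' x 4 -> '4B'

RLE = 13F7B9F6B3F4B


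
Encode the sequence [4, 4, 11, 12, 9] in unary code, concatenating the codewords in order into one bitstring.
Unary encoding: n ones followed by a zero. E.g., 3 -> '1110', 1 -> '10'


Encode each number as n ones followed by a terminating 0:
  4 -> 11110 (5 bits)
  4 -> 11110 (5 bits)
  11 -> 111111111110 (12 bits)
  12 -> 1111111111110 (13 bits)
  9 -> 1111111110 (10 bits)
Total length = 5 + 5 + 12 + 13 + 10 = 45 bits.

Unary([4, 4, 11, 12, 9]) = 111101111011111111111011111111111101111111110 (45 bits)


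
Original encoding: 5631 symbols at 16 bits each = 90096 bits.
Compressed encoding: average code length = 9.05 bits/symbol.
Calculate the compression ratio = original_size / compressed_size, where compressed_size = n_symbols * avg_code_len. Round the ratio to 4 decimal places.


original_size = n_symbols * orig_bits = 5631 * 16 = 90096 bits
compressed_size = n_symbols * avg_code_len = 5631 * 9.05 = 50960.55 bits
ratio = original_size / compressed_size = 90096 / 50960.55 = 1.768

Compression ratio = 1.768


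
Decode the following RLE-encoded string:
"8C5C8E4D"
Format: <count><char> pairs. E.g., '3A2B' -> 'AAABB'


Expanding each <count><char> pair:
  8C -> 'CCCCCCCC'
  5C -> 'CCCCC'
  8E -> 'EEEEEEEE'
  4D -> 'DDDD'

Decoded = CCCCCCCCCCCCCEEEEEEEEDDDD


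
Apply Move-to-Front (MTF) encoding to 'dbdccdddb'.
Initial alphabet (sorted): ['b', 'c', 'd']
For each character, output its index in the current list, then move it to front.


MTF encoding:
'd': index 2 in ['b', 'c', 'd'] -> ['d', 'b', 'c']
'b': index 1 in ['d', 'b', 'c'] -> ['b', 'd', 'c']
'd': index 1 in ['b', 'd', 'c'] -> ['d', 'b', 'c']
'c': index 2 in ['d', 'b', 'c'] -> ['c', 'd', 'b']
'c': index 0 in ['c', 'd', 'b'] -> ['c', 'd', 'b']
'd': index 1 in ['c', 'd', 'b'] -> ['d', 'c', 'b']
'd': index 0 in ['d', 'c', 'b'] -> ['d', 'c', 'b']
'd': index 0 in ['d', 'c', 'b'] -> ['d', 'c', 'b']
'b': index 2 in ['d', 'c', 'b'] -> ['b', 'd', 'c']


Output: [2, 1, 1, 2, 0, 1, 0, 0, 2]


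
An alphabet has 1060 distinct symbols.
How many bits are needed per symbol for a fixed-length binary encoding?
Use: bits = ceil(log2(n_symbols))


log2(1060) = 10.0498
Bracket: 2^10 = 1024 < 1060 <= 2^11 = 2048
So ceil(log2(1060)) = 11

bits = ceil(log2(1060)) = ceil(10.0498) = 11 bits


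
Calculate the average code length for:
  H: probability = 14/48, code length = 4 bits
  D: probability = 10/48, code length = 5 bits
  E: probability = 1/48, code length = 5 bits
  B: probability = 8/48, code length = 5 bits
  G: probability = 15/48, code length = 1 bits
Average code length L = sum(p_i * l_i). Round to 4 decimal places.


Weighted contributions p_i * l_i:
  H: (14/48) * 4 = 56/48
  D: (10/48) * 5 = 50/48
  E: (1/48) * 5 = 5/48
  B: (8/48) * 5 = 40/48
  G: (15/48) * 1 = 15/48
Sum = (56 + 50 + 5 + 40 + 15)/48 = 166/48

L = 166/48 = 3.4583 bits/symbol


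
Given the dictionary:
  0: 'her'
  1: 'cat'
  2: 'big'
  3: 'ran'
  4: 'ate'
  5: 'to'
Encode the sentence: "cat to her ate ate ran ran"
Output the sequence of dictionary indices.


Look up each word in the dictionary:
  'cat' -> 1
  'to' -> 5
  'her' -> 0
  'ate' -> 4
  'ate' -> 4
  'ran' -> 3
  'ran' -> 3

Encoded: [1, 5, 0, 4, 4, 3, 3]


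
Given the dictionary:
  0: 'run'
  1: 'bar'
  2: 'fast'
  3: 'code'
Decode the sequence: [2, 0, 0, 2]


Look up each index in the dictionary:
  2 -> 'fast'
  0 -> 'run'
  0 -> 'run'
  2 -> 'fast'

Decoded: "fast run run fast"


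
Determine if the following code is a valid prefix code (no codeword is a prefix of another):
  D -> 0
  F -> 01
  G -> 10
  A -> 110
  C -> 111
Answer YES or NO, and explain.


Checking each pair (does one codeword prefix another?):
  D='0' vs F='01': prefix -- VIOLATION

NO -- this is NOT a valid prefix code. D (0) is a prefix of F (01).


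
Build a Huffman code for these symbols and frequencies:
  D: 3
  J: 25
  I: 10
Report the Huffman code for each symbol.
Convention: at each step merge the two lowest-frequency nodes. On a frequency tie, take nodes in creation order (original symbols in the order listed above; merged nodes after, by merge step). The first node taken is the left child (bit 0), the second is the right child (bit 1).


Huffman tree construction:
Step 1: Merge D(3) + I(10) = 13
Step 2: Merge (D+I)(13) + J(25) = 38
Read each symbol's code off the tree from the root (left child = 0, right child = 1).

Codes:
  D: 00 (length 2)
  J: 1 (length 1)
  I: 01 (length 2)
Average code length: 51/38 = 1.3421 bits/symbol


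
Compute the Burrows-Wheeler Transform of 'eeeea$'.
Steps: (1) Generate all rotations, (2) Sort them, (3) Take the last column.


Rotations (sorted):
  0: $eeeea -> last char: a
  1: a$eeee -> last char: e
  2: ea$eee -> last char: e
  3: eea$ee -> last char: e
  4: eeea$e -> last char: e
  5: eeeea$ -> last char: $


BWT = aeeee$


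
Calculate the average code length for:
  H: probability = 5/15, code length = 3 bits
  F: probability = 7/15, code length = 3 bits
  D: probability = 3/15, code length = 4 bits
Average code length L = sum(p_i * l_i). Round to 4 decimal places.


Weighted contributions p_i * l_i:
  H: (5/15) * 3 = 15/15
  F: (7/15) * 3 = 21/15
  D: (3/15) * 4 = 12/15
Sum = (15 + 21 + 12)/15 = 48/15

L = 48/15 = 3.2000 bits/symbol


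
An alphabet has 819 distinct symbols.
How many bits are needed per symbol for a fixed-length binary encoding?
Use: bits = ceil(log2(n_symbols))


log2(819) = 9.6777
Bracket: 2^9 = 512 < 819 <= 2^10 = 1024
So ceil(log2(819)) = 10

bits = ceil(log2(819)) = ceil(9.6777) = 10 bits


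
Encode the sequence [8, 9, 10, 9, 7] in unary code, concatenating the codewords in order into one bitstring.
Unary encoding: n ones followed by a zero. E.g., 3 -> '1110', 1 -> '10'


Encode each number as n ones followed by a terminating 0:
  8 -> 111111110 (9 bits)
  9 -> 1111111110 (10 bits)
  10 -> 11111111110 (11 bits)
  9 -> 1111111110 (10 bits)
  7 -> 11111110 (8 bits)
Total length = 9 + 10 + 11 + 10 + 8 = 48 bits.

Unary([8, 9, 10, 9, 7]) = 111111110111111111011111111110111111111011111110 (48 bits)


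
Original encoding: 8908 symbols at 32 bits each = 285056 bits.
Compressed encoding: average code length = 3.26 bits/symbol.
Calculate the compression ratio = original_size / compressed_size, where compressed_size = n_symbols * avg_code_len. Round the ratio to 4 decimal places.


original_size = n_symbols * orig_bits = 8908 * 32 = 285056 bits
compressed_size = n_symbols * avg_code_len = 8908 * 3.26 = 29040.08 bits
ratio = original_size / compressed_size = 285056 / 29040.08 = 9.816

Compression ratio = 9.816


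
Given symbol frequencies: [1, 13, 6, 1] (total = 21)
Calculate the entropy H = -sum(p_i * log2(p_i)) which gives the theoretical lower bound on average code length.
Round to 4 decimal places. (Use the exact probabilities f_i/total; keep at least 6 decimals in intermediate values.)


Per-symbol terms -p_i * log2(p_i) with p_i = f_i/21:
  p = 1/21 = 0.047619: log2(p) = -4.392317, -p*log2(p) = 0.209158
  p = 13/21 = 0.619048: log2(p) = -0.691878, -p*log2(p) = 0.428305
  p = 6/21 = 0.285714: log2(p) = -1.807355, -p*log2(p) = 0.516387
  p = 1/21 = 0.047619: log2(p) = -4.392317, -p*log2(p) = 0.209158
H = 0.209158 + 0.428305 + 0.516387 + 0.209158 = 1.363008

H = 1.363 bits/symbol


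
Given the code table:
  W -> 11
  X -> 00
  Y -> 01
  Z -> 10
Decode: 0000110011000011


Decoding:
00 -> X
00 -> X
11 -> W
00 -> X
11 -> W
00 -> X
00 -> X
11 -> W


Result: XXWXWXXW


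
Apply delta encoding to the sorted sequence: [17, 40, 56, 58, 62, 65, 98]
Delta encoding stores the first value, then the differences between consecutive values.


First value: 17
Deltas:
  40 - 17 = 23
  56 - 40 = 16
  58 - 56 = 2
  62 - 58 = 4
  65 - 62 = 3
  98 - 65 = 33


Delta encoded: [17, 23, 16, 2, 4, 3, 33]


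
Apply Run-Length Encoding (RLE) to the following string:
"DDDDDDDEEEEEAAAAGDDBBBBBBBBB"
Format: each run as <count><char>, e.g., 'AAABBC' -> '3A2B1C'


Scanning runs left to right:
  i=0: run of 'D' x 7 -> '7D'
  i=7: run of 'E' x 5 -> '5E'
  i=12: run of 'A' x 4 -> '4A'
  i=16: run of 'G' x 1 -> '1G'
  i=17: run of 'D' x 2 -> '2D'
  i=19: run of 'B' x 9 -> '9B'

RLE = 7D5E4A1G2D9B


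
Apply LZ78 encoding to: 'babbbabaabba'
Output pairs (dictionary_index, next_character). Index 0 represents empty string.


LZ78 encoding steps:
Dictionary: {0: ''}
Step 1: w='' (idx 0), next='b' -> output (0, 'b'), add 'b' as idx 1
Step 2: w='' (idx 0), next='a' -> output (0, 'a'), add 'a' as idx 2
Step 3: w='b' (idx 1), next='b' -> output (1, 'b'), add 'bb' as idx 3
Step 4: w='b' (idx 1), next='a' -> output (1, 'a'), add 'ba' as idx 4
Step 5: w='ba' (idx 4), next='a' -> output (4, 'a'), add 'baa' as idx 5
Step 6: w='bb' (idx 3), next='a' -> output (3, 'a'), add 'bba' as idx 6


Encoded: [(0, 'b'), (0, 'a'), (1, 'b'), (1, 'a'), (4, 'a'), (3, 'a')]


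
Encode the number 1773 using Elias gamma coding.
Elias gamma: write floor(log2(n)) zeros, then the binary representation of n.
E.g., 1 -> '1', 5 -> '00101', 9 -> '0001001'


num_bits = floor(log2(1773)) + 1 = 11
leading_zeros = num_bits - 1 = 10
binary(1773) = 11011101101

Elias gamma(1773) = '0000000000' + '11011101101' = 000000000011011101101 (21 bits)


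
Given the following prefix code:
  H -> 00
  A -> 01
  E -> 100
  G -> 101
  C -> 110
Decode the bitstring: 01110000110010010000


Decoding step by step:
Bits 01 -> A
Bits 110 -> C
Bits 00 -> H
Bits 01 -> A
Bits 100 -> E
Bits 100 -> E
Bits 100 -> E
Bits 00 -> H


Decoded message: ACHAEEEH


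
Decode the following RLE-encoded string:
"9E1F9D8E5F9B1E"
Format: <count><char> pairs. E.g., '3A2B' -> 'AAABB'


Expanding each <count><char> pair:
  9E -> 'EEEEEEEEE'
  1F -> 'F'
  9D -> 'DDDDDDDDD'
  8E -> 'EEEEEEEE'
  5F -> 'FFFFF'
  9B -> 'BBBBBBBBB'
  1E -> 'E'

Decoded = EEEEEEEEEFDDDDDDDDDEEEEEEEEFFFFFBBBBBBBBBE


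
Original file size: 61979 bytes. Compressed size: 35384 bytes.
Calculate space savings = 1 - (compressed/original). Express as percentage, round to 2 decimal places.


ratio = compressed/original = 35384/61979 = 0.570903
savings = 1 - ratio = 1 - 0.570903 = 0.429097
as a percentage: 0.429097 * 100 = 42.91%

Space savings = 1 - 35384/61979 = 42.91%


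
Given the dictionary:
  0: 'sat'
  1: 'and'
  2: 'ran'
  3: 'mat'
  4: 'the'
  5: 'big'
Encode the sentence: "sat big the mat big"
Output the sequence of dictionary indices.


Look up each word in the dictionary:
  'sat' -> 0
  'big' -> 5
  'the' -> 4
  'mat' -> 3
  'big' -> 5

Encoded: [0, 5, 4, 3, 5]


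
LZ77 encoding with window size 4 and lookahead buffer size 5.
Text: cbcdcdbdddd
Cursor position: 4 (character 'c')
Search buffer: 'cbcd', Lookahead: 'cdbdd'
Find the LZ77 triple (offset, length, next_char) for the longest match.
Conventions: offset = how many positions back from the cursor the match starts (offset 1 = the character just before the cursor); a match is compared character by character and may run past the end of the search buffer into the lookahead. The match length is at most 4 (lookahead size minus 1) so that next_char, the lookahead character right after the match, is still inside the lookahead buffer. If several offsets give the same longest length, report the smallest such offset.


Try each offset into the search buffer:
  offset=1 (pos 3, char 'd'): match length 0
  offset=2 (pos 2, char 'c'): match length 2
  offset=3 (pos 1, char 'b'): match length 0
  offset=4 (pos 0, char 'c'): match length 1
Longest match has length 2 at offset 2.
next_char = character at position 4 + 2 = 6 -> 'b'

Best match: offset=2, length=2 (matching 'cd' starting at position 2)
LZ77 triple: (2, 2, 'b')


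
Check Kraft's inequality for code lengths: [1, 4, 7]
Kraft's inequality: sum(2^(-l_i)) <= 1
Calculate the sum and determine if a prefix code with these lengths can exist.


Sum = 2^(-1) + 2^(-4) + 2^(-7)
    = 0.5 + 0.0625 + 0.0078125
    = 73/128 = 0.5703125
Since 0.5703125 <= 1, Kraft's inequality IS satisfied.
A prefix code with these lengths CAN exist.

Kraft sum = 0.5703125. Satisfied.


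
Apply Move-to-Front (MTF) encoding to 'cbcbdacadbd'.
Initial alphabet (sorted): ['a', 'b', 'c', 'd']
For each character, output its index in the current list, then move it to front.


MTF encoding:
'c': index 2 in ['a', 'b', 'c', 'd'] -> ['c', 'a', 'b', 'd']
'b': index 2 in ['c', 'a', 'b', 'd'] -> ['b', 'c', 'a', 'd']
'c': index 1 in ['b', 'c', 'a', 'd'] -> ['c', 'b', 'a', 'd']
'b': index 1 in ['c', 'b', 'a', 'd'] -> ['b', 'c', 'a', 'd']
'd': index 3 in ['b', 'c', 'a', 'd'] -> ['d', 'b', 'c', 'a']
'a': index 3 in ['d', 'b', 'c', 'a'] -> ['a', 'd', 'b', 'c']
'c': index 3 in ['a', 'd', 'b', 'c'] -> ['c', 'a', 'd', 'b']
'a': index 1 in ['c', 'a', 'd', 'b'] -> ['a', 'c', 'd', 'b']
'd': index 2 in ['a', 'c', 'd', 'b'] -> ['d', 'a', 'c', 'b']
'b': index 3 in ['d', 'a', 'c', 'b'] -> ['b', 'd', 'a', 'c']
'd': index 1 in ['b', 'd', 'a', 'c'] -> ['d', 'b', 'a', 'c']


Output: [2, 2, 1, 1, 3, 3, 3, 1, 2, 3, 1]


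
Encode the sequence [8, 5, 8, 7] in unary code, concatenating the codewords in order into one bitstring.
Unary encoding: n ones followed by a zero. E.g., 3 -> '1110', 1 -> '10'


Encode each number as n ones followed by a terminating 0:
  8 -> 111111110 (9 bits)
  5 -> 111110 (6 bits)
  8 -> 111111110 (9 bits)
  7 -> 11111110 (8 bits)
Total length = 9 + 6 + 9 + 8 = 32 bits.

Unary([8, 5, 8, 7]) = 11111111011111011111111011111110 (32 bits)


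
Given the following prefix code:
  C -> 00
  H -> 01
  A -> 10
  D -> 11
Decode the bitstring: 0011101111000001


Decoding step by step:
Bits 00 -> C
Bits 11 -> D
Bits 10 -> A
Bits 11 -> D
Bits 11 -> D
Bits 00 -> C
Bits 00 -> C
Bits 01 -> H


Decoded message: CDADDCCH


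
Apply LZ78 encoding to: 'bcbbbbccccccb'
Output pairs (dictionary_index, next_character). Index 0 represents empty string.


LZ78 encoding steps:
Dictionary: {0: ''}
Step 1: w='' (idx 0), next='b' -> output (0, 'b'), add 'b' as idx 1
Step 2: w='' (idx 0), next='c' -> output (0, 'c'), add 'c' as idx 2
Step 3: w='b' (idx 1), next='b' -> output (1, 'b'), add 'bb' as idx 3
Step 4: w='bb' (idx 3), next='c' -> output (3, 'c'), add 'bbc' as idx 4
Step 5: w='c' (idx 2), next='c' -> output (2, 'c'), add 'cc' as idx 5
Step 6: w='cc' (idx 5), next='c' -> output (5, 'c'), add 'ccc' as idx 6
Step 7: w='b' (idx 1), end of input -> output (1, '')


Encoded: [(0, 'b'), (0, 'c'), (1, 'b'), (3, 'c'), (2, 'c'), (5, 'c'), (1, '')]


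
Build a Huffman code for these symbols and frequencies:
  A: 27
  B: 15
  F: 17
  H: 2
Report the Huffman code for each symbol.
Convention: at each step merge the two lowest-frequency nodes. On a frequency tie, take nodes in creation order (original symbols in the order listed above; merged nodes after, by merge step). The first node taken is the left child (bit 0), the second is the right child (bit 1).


Huffman tree construction:
Step 1: Merge H(2) + B(15) = 17
Step 2: Merge F(17) + (H+B)(17) = 34
Step 3: Merge A(27) + (F+(H+B))(34) = 61
Read each symbol's code off the tree from the root (left child = 0, right child = 1).

Codes:
  A: 0 (length 1)
  B: 111 (length 3)
  F: 10 (length 2)
  H: 110 (length 3)
Average code length: 112/61 = 1.8361 bits/symbol


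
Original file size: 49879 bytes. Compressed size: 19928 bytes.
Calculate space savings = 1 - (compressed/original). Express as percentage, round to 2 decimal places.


ratio = compressed/original = 19928/49879 = 0.399527
savings = 1 - ratio = 1 - 0.399527 = 0.600473
as a percentage: 0.600473 * 100 = 60.05%

Space savings = 1 - 19928/49879 = 60.05%


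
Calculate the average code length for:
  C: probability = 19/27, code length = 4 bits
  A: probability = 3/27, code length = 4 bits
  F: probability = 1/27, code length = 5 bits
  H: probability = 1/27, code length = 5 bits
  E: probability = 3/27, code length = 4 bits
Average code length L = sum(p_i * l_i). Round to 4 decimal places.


Weighted contributions p_i * l_i:
  C: (19/27) * 4 = 76/27
  A: (3/27) * 4 = 12/27
  F: (1/27) * 5 = 5/27
  H: (1/27) * 5 = 5/27
  E: (3/27) * 4 = 12/27
Sum = (76 + 12 + 5 + 5 + 12)/27 = 110/27

L = 110/27 = 4.0741 bits/symbol


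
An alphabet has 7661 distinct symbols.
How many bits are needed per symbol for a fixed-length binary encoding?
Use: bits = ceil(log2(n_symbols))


log2(7661) = 12.9033
Bracket: 2^12 = 4096 < 7661 <= 2^13 = 8192
So ceil(log2(7661)) = 13

bits = ceil(log2(7661)) = ceil(12.9033) = 13 bits


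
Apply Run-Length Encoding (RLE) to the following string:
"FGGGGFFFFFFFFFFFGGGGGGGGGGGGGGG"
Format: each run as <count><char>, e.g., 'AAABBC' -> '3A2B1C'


Scanning runs left to right:
  i=0: run of 'F' x 1 -> '1F'
  i=1: run of 'G' x 4 -> '4G'
  i=5: run of 'F' x 11 -> '11F'
  i=16: run of 'G' x 15 -> '15G'

RLE = 1F4G11F15G


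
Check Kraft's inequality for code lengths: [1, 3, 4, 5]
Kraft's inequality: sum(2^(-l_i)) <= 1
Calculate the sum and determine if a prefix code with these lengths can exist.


Sum = 2^(-1) + 2^(-3) + 2^(-4) + 2^(-5)
    = 0.5 + 0.125 + 0.0625 + 0.03125
    = 23/32 = 0.71875
Since 0.71875 <= 1, Kraft's inequality IS satisfied.
A prefix code with these lengths CAN exist.

Kraft sum = 0.71875. Satisfied.


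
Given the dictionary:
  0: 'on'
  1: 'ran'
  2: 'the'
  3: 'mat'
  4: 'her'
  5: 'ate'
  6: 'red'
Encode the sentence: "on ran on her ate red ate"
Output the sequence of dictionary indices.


Look up each word in the dictionary:
  'on' -> 0
  'ran' -> 1
  'on' -> 0
  'her' -> 4
  'ate' -> 5
  'red' -> 6
  'ate' -> 5

Encoded: [0, 1, 0, 4, 5, 6, 5]


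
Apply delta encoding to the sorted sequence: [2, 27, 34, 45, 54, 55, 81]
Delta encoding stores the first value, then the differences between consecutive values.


First value: 2
Deltas:
  27 - 2 = 25
  34 - 27 = 7
  45 - 34 = 11
  54 - 45 = 9
  55 - 54 = 1
  81 - 55 = 26


Delta encoded: [2, 25, 7, 11, 9, 1, 26]


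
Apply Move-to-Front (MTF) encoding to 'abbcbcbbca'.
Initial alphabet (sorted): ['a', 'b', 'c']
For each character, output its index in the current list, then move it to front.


MTF encoding:
'a': index 0 in ['a', 'b', 'c'] -> ['a', 'b', 'c']
'b': index 1 in ['a', 'b', 'c'] -> ['b', 'a', 'c']
'b': index 0 in ['b', 'a', 'c'] -> ['b', 'a', 'c']
'c': index 2 in ['b', 'a', 'c'] -> ['c', 'b', 'a']
'b': index 1 in ['c', 'b', 'a'] -> ['b', 'c', 'a']
'c': index 1 in ['b', 'c', 'a'] -> ['c', 'b', 'a']
'b': index 1 in ['c', 'b', 'a'] -> ['b', 'c', 'a']
'b': index 0 in ['b', 'c', 'a'] -> ['b', 'c', 'a']
'c': index 1 in ['b', 'c', 'a'] -> ['c', 'b', 'a']
'a': index 2 in ['c', 'b', 'a'] -> ['a', 'c', 'b']


Output: [0, 1, 0, 2, 1, 1, 1, 0, 1, 2]


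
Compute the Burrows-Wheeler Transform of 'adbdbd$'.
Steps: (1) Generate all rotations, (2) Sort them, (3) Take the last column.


Rotations (sorted):
  0: $adbdbd -> last char: d
  1: adbdbd$ -> last char: $
  2: bd$adbd -> last char: d
  3: bdbd$ad -> last char: d
  4: d$adbdb -> last char: b
  5: dbd$adb -> last char: b
  6: dbdbd$a -> last char: a


BWT = d$ddbba


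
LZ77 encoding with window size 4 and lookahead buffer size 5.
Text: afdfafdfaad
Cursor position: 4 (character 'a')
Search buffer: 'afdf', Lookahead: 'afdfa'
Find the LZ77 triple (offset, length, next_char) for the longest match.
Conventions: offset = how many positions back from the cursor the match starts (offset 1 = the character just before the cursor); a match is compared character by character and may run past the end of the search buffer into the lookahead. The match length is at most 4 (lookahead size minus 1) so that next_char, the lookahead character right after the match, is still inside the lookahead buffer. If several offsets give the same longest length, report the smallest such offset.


Try each offset into the search buffer:
  offset=1 (pos 3, char 'f'): match length 0
  offset=2 (pos 2, char 'd'): match length 0
  offset=3 (pos 1, char 'f'): match length 0
  offset=4 (pos 0, char 'a'): match length 4
Longest match has length 4 at offset 4.
next_char = character at position 4 + 4 = 8 -> 'a'

Best match: offset=4, length=4 (matching 'afdf' starting at position 0)
LZ77 triple: (4, 4, 'a')


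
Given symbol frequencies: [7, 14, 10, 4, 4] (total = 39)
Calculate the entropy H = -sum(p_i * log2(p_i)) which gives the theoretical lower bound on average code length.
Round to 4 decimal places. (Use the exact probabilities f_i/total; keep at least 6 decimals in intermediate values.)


Per-symbol terms -p_i * log2(p_i) with p_i = f_i/39:
  p = 7/39 = 0.179487: log2(p) = -2.478047, -p*log2(p) = 0.444778
  p = 14/39 = 0.358974: log2(p) = -1.478047, -p*log2(p) = 0.530581
  p = 10/39 = 0.256410: log2(p) = -1.963474, -p*log2(p) = 0.503455
  p = 4/39 = 0.102564: log2(p) = -3.285402, -p*log2(p) = 0.336964
  p = 4/39 = 0.102564: log2(p) = -3.285402, -p*log2(p) = 0.336964
H = 0.444778 + 0.530581 + 0.503455 + 0.336964 + 0.336964 = 2.152742

H = 2.1527 bits/symbol


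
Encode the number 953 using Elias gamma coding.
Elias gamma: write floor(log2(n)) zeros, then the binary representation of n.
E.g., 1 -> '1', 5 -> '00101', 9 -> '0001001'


num_bits = floor(log2(953)) + 1 = 10
leading_zeros = num_bits - 1 = 9
binary(953) = 1110111001

Elias gamma(953) = '000000000' + '1110111001' = 0000000001110111001 (19 bits)


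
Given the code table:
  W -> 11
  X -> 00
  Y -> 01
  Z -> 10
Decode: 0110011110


Decoding:
01 -> Y
10 -> Z
01 -> Y
11 -> W
10 -> Z


Result: YZYWZ


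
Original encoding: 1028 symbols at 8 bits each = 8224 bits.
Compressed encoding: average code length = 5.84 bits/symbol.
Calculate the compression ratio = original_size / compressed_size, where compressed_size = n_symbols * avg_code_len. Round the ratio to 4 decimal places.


original_size = n_symbols * orig_bits = 1028 * 8 = 8224 bits
compressed_size = n_symbols * avg_code_len = 1028 * 5.84 = 6003.52 bits
ratio = original_size / compressed_size = 8224 / 6003.52 = 1.3699

Compression ratio = 1.3699


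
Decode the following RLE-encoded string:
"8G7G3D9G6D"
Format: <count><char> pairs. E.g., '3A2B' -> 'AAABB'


Expanding each <count><char> pair:
  8G -> 'GGGGGGGG'
  7G -> 'GGGGGGG'
  3D -> 'DDD'
  9G -> 'GGGGGGGGG'
  6D -> 'DDDDDD'

Decoded = GGGGGGGGGGGGGGGDDDGGGGGGGGGDDDDDD


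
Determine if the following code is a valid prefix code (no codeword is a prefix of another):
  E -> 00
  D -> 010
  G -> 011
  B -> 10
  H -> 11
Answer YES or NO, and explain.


Checking each pair (does one codeword prefix another?):
  E='00' vs D='010': no prefix
  E='00' vs G='011': no prefix
  E='00' vs B='10': no prefix
  E='00' vs H='11': no prefix
  D='010' vs E='00': no prefix
  D='010' vs G='011': no prefix
  D='010' vs B='10': no prefix
  D='010' vs H='11': no prefix
  G='011' vs E='00': no prefix
  G='011' vs D='010': no prefix
  G='011' vs B='10': no prefix
  G='011' vs H='11': no prefix
  B='10' vs E='00': no prefix
  B='10' vs D='010': no prefix
  B='10' vs G='011': no prefix
  B='10' vs H='11': no prefix
  H='11' vs E='00': no prefix
  H='11' vs D='010': no prefix
  H='11' vs G='011': no prefix
  H='11' vs B='10': no prefix
No violation found over all pairs.

YES -- this is a valid prefix code. No codeword is a prefix of any other codeword.


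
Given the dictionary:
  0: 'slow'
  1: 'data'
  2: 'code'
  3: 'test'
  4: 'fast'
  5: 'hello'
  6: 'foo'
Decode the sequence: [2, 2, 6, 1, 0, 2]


Look up each index in the dictionary:
  2 -> 'code'
  2 -> 'code'
  6 -> 'foo'
  1 -> 'data'
  0 -> 'slow'
  2 -> 'code'

Decoded: "code code foo data slow code"


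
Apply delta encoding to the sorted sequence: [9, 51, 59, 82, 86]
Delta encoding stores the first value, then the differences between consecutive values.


First value: 9
Deltas:
  51 - 9 = 42
  59 - 51 = 8
  82 - 59 = 23
  86 - 82 = 4


Delta encoded: [9, 42, 8, 23, 4]
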